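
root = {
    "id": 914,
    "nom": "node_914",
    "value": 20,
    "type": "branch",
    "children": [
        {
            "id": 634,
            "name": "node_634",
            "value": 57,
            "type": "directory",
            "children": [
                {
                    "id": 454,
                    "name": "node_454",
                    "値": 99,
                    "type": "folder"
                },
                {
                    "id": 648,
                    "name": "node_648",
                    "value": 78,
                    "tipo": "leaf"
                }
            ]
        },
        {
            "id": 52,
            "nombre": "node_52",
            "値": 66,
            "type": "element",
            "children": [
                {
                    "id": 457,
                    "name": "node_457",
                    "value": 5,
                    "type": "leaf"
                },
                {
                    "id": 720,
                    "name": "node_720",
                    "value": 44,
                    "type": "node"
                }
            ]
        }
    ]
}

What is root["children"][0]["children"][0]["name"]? "node_454"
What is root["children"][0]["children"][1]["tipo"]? "leaf"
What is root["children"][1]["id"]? 52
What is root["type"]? "branch"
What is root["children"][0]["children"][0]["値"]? 99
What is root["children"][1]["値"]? 66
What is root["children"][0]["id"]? 634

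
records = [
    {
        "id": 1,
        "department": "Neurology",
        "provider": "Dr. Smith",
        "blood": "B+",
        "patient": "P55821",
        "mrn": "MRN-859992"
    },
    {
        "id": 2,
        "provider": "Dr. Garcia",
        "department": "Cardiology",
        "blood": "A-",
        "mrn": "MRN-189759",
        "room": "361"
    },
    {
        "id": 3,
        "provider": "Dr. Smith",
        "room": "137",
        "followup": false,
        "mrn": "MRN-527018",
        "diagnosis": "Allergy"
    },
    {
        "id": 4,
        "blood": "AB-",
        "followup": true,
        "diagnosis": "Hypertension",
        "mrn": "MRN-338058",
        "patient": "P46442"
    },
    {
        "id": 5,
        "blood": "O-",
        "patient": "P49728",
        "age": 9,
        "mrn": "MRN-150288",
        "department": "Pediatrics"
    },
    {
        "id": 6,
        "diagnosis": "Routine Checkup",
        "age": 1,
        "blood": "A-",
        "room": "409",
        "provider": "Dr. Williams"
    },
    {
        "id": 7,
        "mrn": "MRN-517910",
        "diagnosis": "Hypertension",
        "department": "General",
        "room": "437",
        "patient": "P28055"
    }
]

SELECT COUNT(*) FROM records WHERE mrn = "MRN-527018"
1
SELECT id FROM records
[1, 2, 3, 4, 5, 6, 7]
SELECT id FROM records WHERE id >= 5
[5, 6, 7]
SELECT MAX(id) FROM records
7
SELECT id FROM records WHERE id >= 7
[7]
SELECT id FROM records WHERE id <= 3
[1, 2, 3]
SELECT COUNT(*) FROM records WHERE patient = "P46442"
1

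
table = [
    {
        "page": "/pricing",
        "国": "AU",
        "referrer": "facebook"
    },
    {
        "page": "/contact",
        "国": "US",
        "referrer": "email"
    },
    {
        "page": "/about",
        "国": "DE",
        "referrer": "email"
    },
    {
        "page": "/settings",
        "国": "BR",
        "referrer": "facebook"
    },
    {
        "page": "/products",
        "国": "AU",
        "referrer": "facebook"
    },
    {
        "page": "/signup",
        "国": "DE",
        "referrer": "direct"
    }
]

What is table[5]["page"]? "/signup"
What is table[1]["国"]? "US"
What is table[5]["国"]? "DE"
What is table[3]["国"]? "BR"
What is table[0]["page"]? "/pricing"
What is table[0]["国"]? "AU"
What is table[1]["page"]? "/contact"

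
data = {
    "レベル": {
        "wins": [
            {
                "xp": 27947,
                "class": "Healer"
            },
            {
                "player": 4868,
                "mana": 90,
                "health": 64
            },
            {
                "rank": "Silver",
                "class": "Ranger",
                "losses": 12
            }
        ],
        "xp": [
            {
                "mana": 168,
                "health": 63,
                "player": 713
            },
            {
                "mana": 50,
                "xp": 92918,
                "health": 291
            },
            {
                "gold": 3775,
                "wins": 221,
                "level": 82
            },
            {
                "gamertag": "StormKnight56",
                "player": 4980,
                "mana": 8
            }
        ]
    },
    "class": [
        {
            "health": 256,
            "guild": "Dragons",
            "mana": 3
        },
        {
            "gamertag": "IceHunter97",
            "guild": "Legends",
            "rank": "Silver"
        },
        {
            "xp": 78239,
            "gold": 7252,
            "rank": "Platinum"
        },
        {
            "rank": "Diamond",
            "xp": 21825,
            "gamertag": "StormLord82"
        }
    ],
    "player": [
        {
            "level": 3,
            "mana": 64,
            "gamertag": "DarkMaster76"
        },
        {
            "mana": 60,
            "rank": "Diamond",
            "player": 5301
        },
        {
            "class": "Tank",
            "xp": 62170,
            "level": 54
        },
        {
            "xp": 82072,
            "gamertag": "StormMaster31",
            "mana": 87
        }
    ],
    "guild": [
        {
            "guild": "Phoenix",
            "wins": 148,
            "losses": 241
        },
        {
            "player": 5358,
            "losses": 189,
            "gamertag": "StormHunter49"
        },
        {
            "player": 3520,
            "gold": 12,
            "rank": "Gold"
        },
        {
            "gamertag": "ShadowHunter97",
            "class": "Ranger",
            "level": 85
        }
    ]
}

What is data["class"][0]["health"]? 256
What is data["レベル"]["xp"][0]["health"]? 63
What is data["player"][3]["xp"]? 82072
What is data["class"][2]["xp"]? 78239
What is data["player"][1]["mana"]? 60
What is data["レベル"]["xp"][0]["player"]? 713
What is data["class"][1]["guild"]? "Legends"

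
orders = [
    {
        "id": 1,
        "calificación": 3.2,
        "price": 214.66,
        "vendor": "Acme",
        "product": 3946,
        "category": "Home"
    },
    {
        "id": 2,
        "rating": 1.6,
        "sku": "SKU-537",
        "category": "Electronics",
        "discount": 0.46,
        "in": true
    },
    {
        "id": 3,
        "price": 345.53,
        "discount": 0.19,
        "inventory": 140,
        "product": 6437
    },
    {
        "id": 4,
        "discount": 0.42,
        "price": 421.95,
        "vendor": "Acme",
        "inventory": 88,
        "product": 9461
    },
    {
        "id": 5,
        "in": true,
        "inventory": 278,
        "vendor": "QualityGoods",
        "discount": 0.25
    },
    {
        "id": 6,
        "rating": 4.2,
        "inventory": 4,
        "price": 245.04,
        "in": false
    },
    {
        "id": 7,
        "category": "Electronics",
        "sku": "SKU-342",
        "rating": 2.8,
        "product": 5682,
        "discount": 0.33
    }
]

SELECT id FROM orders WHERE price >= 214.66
[1, 3, 4, 6]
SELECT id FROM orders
[1, 2, 3, 4, 5, 6, 7]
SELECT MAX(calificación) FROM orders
3.2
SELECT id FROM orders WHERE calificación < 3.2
[]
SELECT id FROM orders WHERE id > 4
[5, 6, 7]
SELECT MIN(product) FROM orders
3946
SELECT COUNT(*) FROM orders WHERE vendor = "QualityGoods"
1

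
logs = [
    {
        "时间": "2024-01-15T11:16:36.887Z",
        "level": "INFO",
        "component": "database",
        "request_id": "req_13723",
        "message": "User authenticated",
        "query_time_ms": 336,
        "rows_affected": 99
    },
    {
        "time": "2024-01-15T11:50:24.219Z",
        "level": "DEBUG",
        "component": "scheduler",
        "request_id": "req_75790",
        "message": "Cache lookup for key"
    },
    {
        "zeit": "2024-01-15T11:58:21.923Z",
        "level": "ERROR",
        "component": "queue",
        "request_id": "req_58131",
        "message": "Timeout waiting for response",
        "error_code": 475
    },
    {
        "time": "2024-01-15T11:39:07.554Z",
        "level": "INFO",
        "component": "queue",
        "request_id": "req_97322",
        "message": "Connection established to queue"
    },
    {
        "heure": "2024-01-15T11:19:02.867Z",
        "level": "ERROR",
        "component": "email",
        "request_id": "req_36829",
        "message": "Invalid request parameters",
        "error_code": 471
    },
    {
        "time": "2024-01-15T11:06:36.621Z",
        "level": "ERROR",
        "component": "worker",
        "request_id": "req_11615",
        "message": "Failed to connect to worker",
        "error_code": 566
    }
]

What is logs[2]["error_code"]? 475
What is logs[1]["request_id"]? "req_75790"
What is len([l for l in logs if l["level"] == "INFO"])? 2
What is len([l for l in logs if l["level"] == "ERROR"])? 3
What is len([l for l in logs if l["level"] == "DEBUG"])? 1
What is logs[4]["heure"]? "2024-01-15T11:19:02.867Z"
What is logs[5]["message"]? "Failed to connect to worker"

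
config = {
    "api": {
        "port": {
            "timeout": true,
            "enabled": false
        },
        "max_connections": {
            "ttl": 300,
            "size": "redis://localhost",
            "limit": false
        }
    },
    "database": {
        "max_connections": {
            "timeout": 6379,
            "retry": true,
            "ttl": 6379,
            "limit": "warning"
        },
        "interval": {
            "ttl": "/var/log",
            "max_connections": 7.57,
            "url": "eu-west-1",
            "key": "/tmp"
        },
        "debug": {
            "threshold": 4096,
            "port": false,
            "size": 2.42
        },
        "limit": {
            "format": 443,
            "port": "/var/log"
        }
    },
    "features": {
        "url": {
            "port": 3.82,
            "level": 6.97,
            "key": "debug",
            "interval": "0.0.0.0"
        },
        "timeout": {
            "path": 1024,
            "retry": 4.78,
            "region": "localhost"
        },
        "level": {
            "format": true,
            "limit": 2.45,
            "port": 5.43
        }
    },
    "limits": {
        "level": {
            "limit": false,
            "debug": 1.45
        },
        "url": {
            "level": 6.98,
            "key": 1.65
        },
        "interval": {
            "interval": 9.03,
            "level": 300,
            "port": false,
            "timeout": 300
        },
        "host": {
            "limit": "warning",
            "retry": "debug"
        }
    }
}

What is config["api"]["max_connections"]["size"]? "redis://localhost"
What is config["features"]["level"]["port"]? 5.43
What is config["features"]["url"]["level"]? 6.97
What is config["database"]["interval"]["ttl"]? "/var/log"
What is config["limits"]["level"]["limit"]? False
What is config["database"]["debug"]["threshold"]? 4096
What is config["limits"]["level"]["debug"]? 1.45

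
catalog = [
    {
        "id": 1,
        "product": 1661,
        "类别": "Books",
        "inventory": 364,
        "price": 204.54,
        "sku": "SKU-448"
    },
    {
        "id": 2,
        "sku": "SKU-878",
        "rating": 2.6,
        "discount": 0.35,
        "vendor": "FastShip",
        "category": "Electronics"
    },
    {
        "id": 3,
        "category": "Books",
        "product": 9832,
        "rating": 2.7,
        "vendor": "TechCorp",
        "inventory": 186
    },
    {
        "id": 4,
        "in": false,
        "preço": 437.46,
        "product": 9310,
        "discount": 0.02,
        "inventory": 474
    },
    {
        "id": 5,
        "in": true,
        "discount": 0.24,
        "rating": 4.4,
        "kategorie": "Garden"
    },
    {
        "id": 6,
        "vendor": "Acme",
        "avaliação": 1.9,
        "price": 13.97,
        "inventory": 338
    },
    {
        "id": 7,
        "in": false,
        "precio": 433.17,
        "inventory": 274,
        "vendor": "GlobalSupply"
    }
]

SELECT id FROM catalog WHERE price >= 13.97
[1, 6]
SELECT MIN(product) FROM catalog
1661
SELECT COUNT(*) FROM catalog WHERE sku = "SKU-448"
1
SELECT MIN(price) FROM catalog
13.97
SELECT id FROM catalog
[1, 2, 3, 4, 5, 6, 7]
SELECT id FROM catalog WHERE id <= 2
[1, 2]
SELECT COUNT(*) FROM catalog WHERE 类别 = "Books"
1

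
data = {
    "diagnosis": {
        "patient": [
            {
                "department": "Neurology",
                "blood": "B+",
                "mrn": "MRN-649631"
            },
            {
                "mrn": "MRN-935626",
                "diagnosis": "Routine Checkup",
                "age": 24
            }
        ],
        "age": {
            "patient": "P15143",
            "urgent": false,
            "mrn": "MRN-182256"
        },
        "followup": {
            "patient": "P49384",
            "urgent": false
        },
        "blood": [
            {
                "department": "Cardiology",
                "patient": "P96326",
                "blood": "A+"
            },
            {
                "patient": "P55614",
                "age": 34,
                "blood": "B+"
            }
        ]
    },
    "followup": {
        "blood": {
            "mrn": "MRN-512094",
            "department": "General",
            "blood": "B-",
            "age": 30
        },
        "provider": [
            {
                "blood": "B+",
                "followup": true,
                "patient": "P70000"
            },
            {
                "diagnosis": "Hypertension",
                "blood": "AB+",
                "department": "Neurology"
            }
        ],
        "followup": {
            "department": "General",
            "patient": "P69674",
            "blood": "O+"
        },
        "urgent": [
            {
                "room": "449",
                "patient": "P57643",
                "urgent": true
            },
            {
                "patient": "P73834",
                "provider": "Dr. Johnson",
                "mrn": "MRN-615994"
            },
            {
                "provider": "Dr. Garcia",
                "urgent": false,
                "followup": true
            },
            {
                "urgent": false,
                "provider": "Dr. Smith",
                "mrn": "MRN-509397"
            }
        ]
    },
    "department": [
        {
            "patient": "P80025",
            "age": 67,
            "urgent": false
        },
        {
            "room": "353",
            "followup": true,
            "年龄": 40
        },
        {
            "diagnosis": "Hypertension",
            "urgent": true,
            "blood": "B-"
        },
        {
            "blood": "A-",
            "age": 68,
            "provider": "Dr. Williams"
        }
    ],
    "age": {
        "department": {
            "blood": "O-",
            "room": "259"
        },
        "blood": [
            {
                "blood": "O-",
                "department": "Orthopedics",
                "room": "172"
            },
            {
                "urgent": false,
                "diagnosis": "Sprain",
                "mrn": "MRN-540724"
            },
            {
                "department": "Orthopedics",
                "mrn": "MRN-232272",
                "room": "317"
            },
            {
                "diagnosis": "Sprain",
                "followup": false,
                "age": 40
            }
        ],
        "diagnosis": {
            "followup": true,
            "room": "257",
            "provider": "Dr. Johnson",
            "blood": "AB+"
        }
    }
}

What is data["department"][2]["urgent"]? True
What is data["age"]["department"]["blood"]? "O-"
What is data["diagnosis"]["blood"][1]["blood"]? "B+"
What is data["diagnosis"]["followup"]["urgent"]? False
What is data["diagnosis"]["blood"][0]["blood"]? "A+"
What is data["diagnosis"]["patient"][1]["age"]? 24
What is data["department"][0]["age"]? 67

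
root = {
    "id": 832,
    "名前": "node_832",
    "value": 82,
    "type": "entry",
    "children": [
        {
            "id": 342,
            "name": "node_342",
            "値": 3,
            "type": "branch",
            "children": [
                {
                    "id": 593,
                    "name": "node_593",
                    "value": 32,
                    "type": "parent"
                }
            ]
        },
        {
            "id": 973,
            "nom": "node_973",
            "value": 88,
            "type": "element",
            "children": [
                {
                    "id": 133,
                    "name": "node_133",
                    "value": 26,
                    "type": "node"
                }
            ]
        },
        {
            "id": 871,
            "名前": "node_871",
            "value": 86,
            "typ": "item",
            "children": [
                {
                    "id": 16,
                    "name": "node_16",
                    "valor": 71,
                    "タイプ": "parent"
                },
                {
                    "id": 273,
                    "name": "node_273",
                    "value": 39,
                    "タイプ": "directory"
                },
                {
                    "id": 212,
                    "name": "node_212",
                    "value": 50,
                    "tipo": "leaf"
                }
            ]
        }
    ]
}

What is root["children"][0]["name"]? "node_342"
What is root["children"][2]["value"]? 86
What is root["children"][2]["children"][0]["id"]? 16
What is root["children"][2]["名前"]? "node_871"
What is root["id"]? 832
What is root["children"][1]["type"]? "element"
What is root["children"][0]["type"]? "branch"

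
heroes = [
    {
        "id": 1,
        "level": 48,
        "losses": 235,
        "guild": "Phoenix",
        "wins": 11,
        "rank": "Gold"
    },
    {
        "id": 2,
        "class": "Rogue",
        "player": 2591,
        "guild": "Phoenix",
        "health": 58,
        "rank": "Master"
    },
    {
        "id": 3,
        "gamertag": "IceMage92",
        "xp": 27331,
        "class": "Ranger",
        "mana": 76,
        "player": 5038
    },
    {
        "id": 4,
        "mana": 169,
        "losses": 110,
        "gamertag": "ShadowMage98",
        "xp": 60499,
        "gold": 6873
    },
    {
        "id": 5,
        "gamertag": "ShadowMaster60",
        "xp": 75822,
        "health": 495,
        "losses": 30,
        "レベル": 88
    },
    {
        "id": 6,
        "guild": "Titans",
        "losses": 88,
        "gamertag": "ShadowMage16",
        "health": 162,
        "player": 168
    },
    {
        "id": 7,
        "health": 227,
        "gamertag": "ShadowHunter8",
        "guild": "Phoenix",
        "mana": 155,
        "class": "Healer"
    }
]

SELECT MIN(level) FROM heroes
48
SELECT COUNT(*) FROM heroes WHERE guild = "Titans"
1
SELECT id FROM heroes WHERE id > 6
[7]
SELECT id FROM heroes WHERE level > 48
[]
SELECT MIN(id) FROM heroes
1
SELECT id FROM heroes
[1, 2, 3, 4, 5, 6, 7]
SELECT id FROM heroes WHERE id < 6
[1, 2, 3, 4, 5]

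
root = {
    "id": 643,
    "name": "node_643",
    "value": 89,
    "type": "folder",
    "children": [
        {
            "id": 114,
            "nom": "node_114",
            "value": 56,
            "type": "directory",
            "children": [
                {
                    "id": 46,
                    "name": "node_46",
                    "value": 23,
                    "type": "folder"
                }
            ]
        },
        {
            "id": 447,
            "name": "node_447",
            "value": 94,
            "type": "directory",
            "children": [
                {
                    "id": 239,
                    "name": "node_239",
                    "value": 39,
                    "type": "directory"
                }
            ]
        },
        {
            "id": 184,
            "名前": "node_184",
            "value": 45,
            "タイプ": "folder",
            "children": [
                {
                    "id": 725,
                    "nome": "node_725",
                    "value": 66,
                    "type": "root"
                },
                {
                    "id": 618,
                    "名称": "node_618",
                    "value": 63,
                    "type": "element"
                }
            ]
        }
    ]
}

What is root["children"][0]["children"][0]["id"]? 46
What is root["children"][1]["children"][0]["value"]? 39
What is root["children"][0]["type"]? "directory"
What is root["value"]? 89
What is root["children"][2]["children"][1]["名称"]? "node_618"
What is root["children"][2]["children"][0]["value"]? 66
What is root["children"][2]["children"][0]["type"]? "root"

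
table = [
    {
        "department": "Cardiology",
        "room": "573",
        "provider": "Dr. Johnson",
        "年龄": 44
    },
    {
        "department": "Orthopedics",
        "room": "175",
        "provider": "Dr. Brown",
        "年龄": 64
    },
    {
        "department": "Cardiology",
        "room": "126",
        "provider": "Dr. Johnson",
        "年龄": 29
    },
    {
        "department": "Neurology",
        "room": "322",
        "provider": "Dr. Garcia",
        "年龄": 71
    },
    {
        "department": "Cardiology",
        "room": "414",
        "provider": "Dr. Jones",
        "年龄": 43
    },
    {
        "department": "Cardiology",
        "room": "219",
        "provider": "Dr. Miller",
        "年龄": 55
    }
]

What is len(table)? 6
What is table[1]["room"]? "175"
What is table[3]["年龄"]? 71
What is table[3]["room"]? "322"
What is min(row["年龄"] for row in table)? 29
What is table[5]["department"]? "Cardiology"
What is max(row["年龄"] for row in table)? 71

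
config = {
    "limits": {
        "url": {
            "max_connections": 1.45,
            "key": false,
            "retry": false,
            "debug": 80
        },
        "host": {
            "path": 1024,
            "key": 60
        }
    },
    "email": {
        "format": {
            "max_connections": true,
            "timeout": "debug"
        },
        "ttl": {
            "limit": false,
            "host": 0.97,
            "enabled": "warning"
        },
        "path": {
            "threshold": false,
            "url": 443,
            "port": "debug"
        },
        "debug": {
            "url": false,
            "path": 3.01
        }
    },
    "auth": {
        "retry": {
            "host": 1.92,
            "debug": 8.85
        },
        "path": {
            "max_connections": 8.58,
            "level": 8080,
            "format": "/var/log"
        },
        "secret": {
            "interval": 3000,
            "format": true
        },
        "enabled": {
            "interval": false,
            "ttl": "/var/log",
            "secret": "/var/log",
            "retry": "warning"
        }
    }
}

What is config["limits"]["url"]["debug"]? 80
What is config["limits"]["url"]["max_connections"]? 1.45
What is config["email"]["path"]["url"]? 443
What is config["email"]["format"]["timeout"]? "debug"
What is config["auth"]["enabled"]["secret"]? "/var/log"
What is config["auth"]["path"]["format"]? "/var/log"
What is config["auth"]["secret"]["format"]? True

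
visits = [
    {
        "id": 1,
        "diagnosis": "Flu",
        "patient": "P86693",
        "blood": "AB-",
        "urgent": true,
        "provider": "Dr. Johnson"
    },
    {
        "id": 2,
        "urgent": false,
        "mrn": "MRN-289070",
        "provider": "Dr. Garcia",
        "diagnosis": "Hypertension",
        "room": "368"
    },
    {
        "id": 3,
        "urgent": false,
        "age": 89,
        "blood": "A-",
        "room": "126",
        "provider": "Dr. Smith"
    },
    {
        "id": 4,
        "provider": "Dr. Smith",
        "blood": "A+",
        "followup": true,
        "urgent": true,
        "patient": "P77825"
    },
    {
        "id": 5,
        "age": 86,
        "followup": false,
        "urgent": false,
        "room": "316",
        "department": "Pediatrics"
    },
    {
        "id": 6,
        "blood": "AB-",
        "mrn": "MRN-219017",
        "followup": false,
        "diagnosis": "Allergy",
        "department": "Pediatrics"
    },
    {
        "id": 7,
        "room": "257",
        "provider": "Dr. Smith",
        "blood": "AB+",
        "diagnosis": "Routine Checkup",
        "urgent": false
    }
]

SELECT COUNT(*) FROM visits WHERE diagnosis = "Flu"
1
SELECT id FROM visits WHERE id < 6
[1, 2, 3, 4, 5]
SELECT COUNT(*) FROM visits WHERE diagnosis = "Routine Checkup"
1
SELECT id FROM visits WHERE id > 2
[3, 4, 5, 6, 7]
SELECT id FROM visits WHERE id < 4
[1, 2, 3]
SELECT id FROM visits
[1, 2, 3, 4, 5, 6, 7]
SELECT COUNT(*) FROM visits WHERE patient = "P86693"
1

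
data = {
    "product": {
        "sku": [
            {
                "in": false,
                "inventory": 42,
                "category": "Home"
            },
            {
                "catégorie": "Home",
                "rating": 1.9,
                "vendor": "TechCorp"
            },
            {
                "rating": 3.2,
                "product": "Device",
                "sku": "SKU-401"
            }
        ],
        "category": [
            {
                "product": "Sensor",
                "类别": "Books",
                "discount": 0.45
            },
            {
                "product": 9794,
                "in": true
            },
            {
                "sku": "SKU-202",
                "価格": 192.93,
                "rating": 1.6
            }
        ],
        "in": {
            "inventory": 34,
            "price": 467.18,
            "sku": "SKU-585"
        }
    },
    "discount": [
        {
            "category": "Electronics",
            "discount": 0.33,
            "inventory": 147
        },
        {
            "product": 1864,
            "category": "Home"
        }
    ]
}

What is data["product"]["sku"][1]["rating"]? 1.9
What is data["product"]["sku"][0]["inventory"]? 42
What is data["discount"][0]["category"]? "Electronics"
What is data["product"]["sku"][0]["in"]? False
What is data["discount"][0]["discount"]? 0.33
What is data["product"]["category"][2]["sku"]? "SKU-202"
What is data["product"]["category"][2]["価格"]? 192.93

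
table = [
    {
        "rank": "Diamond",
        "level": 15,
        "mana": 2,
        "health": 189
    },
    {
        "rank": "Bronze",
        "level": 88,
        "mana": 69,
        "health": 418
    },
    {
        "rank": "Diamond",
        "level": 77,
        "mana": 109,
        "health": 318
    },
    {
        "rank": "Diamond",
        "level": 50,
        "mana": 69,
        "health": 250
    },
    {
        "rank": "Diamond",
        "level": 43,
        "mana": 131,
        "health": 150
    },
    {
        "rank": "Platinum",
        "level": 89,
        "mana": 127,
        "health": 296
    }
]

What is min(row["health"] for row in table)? 150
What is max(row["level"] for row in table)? 89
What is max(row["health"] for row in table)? 418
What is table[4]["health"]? 150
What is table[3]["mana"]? 69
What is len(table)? 6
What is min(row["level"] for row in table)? 15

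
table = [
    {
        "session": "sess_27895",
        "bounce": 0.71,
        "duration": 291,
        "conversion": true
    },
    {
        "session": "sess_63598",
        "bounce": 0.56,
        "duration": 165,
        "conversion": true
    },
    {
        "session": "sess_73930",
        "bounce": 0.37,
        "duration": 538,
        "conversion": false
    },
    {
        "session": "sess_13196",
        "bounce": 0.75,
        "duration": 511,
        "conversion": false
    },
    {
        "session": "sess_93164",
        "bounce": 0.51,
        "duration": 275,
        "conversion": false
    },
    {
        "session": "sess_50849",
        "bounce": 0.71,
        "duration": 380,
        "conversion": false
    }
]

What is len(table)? 6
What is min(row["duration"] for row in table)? 165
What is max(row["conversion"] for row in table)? True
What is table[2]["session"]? "sess_73930"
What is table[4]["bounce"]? 0.51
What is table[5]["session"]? "sess_50849"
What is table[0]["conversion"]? True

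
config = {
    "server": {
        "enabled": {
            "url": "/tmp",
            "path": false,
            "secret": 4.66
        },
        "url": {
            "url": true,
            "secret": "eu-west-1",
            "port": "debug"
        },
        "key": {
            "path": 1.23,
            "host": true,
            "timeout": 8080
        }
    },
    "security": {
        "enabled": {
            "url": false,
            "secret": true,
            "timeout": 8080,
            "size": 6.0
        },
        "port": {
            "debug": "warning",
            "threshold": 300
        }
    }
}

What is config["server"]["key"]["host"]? True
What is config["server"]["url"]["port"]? "debug"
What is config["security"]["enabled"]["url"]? False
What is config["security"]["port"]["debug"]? "warning"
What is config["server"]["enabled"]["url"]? "/tmp"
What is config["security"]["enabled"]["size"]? 6.0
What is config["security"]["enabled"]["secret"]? True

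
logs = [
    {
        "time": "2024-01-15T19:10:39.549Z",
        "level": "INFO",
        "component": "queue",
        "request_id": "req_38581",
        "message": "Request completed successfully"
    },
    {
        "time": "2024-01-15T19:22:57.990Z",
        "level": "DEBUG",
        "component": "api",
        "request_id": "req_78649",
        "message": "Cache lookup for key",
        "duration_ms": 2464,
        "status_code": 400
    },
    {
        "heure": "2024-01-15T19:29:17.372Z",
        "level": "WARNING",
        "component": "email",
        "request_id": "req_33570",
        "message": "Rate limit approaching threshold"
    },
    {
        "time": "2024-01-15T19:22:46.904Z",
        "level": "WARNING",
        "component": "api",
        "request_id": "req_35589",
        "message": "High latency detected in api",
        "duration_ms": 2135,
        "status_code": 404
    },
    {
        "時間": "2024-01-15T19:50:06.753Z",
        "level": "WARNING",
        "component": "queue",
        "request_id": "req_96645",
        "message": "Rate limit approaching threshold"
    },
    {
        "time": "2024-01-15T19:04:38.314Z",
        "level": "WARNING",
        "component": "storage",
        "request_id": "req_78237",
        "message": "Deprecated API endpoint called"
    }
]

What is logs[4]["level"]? "WARNING"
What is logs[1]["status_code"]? 400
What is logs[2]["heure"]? "2024-01-15T19:29:17.372Z"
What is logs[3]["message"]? "High latency detected in api"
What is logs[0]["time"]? "2024-01-15T19:10:39.549Z"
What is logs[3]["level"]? "WARNING"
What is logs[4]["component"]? "queue"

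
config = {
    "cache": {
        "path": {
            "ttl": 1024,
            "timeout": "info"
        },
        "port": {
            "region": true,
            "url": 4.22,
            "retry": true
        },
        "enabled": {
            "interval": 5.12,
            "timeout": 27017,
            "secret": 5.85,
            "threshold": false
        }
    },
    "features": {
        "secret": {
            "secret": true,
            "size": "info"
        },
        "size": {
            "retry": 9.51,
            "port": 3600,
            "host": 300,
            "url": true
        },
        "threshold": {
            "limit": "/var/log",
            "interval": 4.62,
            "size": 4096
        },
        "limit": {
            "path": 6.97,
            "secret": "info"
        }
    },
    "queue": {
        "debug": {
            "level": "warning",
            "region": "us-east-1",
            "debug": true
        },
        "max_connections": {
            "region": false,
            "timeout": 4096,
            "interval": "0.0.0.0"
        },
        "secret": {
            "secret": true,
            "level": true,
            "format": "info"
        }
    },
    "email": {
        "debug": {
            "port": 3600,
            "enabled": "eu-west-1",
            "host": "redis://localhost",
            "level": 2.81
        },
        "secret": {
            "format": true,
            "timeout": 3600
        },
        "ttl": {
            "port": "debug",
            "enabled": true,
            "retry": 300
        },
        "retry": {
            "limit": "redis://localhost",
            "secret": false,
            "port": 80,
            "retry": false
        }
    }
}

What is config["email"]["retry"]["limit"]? "redis://localhost"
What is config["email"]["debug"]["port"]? 3600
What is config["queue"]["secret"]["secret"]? True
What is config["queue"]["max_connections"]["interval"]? "0.0.0.0"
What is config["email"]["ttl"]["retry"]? 300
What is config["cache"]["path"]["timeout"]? "info"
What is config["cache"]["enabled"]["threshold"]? False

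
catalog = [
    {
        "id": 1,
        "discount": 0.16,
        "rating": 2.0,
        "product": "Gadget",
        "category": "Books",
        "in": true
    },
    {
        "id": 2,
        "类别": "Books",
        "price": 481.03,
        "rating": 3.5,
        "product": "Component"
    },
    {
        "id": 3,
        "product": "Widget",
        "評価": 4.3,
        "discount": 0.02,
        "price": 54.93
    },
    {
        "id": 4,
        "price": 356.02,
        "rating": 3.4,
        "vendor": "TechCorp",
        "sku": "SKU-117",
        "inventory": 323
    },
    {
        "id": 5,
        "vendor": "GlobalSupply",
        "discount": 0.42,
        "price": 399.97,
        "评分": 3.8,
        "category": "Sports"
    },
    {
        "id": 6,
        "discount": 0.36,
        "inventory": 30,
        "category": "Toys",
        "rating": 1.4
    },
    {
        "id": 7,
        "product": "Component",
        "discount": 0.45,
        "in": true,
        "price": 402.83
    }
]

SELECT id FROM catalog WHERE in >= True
[1, 7]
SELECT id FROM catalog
[1, 2, 3, 4, 5, 6, 7]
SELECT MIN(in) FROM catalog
True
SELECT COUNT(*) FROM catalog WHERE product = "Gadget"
1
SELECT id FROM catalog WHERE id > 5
[6, 7]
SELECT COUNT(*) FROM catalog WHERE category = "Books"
1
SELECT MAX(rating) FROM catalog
3.5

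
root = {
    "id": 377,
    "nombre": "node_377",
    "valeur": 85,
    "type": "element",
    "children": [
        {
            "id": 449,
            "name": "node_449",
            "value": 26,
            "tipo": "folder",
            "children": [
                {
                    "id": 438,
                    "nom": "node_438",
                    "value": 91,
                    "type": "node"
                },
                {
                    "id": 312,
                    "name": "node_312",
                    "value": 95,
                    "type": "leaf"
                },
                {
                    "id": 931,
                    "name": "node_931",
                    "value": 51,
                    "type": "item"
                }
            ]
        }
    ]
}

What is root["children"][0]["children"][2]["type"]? "item"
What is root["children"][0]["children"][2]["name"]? "node_931"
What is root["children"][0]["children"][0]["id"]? 438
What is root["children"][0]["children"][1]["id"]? 312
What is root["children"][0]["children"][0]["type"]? "node"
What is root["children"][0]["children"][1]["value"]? 95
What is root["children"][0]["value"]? 26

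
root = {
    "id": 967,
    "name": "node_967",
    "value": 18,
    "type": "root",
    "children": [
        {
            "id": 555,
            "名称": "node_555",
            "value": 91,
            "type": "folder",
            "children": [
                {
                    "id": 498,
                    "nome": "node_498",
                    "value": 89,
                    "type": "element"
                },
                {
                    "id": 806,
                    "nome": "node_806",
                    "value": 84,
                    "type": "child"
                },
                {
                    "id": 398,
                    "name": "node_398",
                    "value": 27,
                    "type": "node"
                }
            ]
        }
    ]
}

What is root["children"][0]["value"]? 91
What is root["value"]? 18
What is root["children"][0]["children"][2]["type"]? "node"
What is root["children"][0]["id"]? 555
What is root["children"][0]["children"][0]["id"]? 498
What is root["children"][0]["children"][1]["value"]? 84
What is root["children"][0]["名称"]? "node_555"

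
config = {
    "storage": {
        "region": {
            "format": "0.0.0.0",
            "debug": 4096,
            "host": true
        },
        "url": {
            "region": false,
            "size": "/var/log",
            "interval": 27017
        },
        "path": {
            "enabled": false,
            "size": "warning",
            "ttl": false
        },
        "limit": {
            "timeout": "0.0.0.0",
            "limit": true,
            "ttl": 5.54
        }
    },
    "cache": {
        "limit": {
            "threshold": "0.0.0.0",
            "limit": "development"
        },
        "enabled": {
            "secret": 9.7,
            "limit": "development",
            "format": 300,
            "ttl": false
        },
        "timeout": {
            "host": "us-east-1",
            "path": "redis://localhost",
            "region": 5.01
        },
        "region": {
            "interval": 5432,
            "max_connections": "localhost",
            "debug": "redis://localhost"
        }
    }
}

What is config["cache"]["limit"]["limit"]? "development"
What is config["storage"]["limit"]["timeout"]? "0.0.0.0"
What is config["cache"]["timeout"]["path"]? "redis://localhost"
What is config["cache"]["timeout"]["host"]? "us-east-1"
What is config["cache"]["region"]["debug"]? "redis://localhost"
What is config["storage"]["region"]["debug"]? 4096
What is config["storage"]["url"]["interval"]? 27017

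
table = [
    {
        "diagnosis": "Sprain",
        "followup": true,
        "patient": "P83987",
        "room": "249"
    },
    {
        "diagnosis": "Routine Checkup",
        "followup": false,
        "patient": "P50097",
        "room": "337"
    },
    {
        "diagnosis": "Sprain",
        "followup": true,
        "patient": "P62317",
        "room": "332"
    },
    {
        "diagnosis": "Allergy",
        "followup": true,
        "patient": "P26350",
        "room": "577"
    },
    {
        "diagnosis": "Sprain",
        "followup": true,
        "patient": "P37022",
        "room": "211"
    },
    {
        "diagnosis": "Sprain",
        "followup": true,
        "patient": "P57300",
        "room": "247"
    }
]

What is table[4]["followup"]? True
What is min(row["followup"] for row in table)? False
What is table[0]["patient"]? "P83987"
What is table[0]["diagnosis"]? "Sprain"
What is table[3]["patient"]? "P26350"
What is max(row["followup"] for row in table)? True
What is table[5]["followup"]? True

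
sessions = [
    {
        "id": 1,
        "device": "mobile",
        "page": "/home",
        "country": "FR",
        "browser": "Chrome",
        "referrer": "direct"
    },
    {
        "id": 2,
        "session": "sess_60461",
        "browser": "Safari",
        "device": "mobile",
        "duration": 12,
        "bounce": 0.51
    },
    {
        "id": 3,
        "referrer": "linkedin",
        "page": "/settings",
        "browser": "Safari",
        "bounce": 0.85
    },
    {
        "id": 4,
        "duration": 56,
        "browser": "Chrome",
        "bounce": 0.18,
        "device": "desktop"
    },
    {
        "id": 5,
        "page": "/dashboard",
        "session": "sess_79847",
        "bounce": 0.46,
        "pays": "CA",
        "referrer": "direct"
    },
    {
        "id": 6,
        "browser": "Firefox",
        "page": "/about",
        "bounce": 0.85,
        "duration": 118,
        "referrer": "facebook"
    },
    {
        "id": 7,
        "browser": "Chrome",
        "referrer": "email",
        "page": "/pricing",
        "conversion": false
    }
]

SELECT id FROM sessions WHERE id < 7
[1, 2, 3, 4, 5, 6]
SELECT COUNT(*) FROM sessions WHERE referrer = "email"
1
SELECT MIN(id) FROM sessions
1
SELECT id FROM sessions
[1, 2, 3, 4, 5, 6, 7]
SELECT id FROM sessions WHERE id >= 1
[1, 2, 3, 4, 5, 6, 7]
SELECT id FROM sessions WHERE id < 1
[]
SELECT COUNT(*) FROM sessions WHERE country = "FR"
1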